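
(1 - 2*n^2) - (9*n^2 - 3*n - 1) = -11*n^2 + 3*n + 2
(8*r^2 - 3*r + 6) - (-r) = 8*r^2 - 2*r + 6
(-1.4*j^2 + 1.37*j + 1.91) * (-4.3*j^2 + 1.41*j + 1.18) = 6.02*j^4 - 7.865*j^3 - 7.9333*j^2 + 4.3097*j + 2.2538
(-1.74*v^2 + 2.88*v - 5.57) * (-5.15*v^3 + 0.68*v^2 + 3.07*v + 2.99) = 8.961*v^5 - 16.0152*v^4 + 25.3021*v^3 - 0.148600000000001*v^2 - 8.4887*v - 16.6543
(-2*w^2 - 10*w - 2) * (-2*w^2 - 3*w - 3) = 4*w^4 + 26*w^3 + 40*w^2 + 36*w + 6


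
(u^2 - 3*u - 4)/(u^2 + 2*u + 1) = (u - 4)/(u + 1)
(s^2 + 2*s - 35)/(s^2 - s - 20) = (s + 7)/(s + 4)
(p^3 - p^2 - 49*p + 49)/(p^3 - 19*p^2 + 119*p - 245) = (p^2 + 6*p - 7)/(p^2 - 12*p + 35)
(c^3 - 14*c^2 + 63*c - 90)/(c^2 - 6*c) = c - 8 + 15/c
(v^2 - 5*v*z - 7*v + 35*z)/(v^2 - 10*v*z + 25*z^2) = (7 - v)/(-v + 5*z)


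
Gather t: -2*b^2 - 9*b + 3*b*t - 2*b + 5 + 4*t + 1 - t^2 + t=-2*b^2 - 11*b - t^2 + t*(3*b + 5) + 6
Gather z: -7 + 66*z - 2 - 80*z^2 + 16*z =-80*z^2 + 82*z - 9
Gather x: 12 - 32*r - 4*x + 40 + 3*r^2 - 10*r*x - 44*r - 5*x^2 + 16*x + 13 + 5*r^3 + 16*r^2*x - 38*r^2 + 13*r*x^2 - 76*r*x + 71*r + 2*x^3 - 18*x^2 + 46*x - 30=5*r^3 - 35*r^2 - 5*r + 2*x^3 + x^2*(13*r - 23) + x*(16*r^2 - 86*r + 58) + 35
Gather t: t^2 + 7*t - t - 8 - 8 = t^2 + 6*t - 16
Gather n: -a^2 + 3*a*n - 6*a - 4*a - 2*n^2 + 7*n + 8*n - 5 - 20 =-a^2 - 10*a - 2*n^2 + n*(3*a + 15) - 25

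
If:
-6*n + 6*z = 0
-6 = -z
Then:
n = 6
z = 6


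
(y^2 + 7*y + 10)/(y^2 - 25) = (y + 2)/(y - 5)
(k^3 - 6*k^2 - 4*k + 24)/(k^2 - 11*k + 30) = (k^2 - 4)/(k - 5)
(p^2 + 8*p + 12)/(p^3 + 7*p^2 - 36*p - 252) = (p + 2)/(p^2 + p - 42)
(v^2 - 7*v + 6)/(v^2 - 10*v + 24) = (v - 1)/(v - 4)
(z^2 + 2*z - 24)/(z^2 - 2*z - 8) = (z + 6)/(z + 2)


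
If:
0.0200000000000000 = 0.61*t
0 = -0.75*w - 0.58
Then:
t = 0.03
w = -0.77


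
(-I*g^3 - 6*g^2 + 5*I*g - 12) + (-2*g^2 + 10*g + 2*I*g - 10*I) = -I*g^3 - 8*g^2 + 10*g + 7*I*g - 12 - 10*I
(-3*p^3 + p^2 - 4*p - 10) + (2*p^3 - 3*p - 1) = -p^3 + p^2 - 7*p - 11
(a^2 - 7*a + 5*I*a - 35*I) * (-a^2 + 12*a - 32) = -a^4 + 19*a^3 - 5*I*a^3 - 116*a^2 + 95*I*a^2 + 224*a - 580*I*a + 1120*I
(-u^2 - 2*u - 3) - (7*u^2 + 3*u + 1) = -8*u^2 - 5*u - 4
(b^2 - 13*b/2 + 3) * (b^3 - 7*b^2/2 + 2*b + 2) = b^5 - 10*b^4 + 111*b^3/4 - 43*b^2/2 - 7*b + 6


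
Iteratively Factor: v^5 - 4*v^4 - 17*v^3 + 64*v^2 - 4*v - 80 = (v + 4)*(v^4 - 8*v^3 + 15*v^2 + 4*v - 20) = (v - 2)*(v + 4)*(v^3 - 6*v^2 + 3*v + 10) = (v - 2)*(v + 1)*(v + 4)*(v^2 - 7*v + 10) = (v - 5)*(v - 2)*(v + 1)*(v + 4)*(v - 2)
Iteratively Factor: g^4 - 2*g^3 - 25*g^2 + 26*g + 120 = (g + 2)*(g^3 - 4*g^2 - 17*g + 60) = (g - 5)*(g + 2)*(g^2 + g - 12) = (g - 5)*(g + 2)*(g + 4)*(g - 3)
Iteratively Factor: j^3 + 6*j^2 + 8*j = (j + 2)*(j^2 + 4*j) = (j + 2)*(j + 4)*(j)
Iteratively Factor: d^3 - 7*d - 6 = (d + 1)*(d^2 - d - 6) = (d - 3)*(d + 1)*(d + 2)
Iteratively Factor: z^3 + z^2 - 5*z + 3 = (z + 3)*(z^2 - 2*z + 1) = (z - 1)*(z + 3)*(z - 1)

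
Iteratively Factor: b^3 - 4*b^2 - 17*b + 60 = (b + 4)*(b^2 - 8*b + 15) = (b - 3)*(b + 4)*(b - 5)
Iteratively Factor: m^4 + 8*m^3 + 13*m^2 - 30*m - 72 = (m + 4)*(m^3 + 4*m^2 - 3*m - 18) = (m + 3)*(m + 4)*(m^2 + m - 6) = (m - 2)*(m + 3)*(m + 4)*(m + 3)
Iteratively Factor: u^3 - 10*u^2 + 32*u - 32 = (u - 2)*(u^2 - 8*u + 16) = (u - 4)*(u - 2)*(u - 4)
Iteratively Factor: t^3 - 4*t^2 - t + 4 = (t + 1)*(t^2 - 5*t + 4) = (t - 1)*(t + 1)*(t - 4)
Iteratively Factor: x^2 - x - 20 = (x + 4)*(x - 5)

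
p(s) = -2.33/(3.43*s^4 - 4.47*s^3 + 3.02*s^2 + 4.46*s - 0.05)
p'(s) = -2.33*(-13.72*s^3 + 13.41*s^2 - 6.04*s - 4.46)/(3.43*s^4 - 4.47*s^3 + 3.02*s^2 + 4.46*s - 0.05)^2 = (31.9676*s^3 - 31.2453*s^2 + 14.0732*s + 10.3918)/(3.43*s^4 - 4.47*s^3 + 3.02*s^2 + 4.46*s - 0.05)^2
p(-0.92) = -0.54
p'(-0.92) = -2.86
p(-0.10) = 5.05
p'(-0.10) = 40.66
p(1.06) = -0.33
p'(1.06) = 0.56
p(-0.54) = 4.00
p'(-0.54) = -33.49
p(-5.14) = -0.00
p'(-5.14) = -0.00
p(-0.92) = -0.54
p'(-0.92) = -2.86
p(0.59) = -0.74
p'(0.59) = 1.47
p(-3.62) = -0.00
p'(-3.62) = -0.00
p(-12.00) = -0.00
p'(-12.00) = -0.00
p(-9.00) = -0.00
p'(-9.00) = -0.00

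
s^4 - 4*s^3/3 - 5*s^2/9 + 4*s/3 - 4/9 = (s - 1)*(s - 2/3)^2*(s + 1)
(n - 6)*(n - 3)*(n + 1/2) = n^3 - 17*n^2/2 + 27*n/2 + 9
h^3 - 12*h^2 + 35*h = h*(h - 7)*(h - 5)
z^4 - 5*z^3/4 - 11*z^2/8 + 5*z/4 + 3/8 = (z - 3/2)*(z - 1)*(z + 1/4)*(z + 1)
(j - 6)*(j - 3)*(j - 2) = j^3 - 11*j^2 + 36*j - 36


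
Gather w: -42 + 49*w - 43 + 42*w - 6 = 91*w - 91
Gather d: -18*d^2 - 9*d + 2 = -18*d^2 - 9*d + 2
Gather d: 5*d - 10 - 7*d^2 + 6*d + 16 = -7*d^2 + 11*d + 6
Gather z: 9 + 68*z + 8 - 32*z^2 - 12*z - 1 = -32*z^2 + 56*z + 16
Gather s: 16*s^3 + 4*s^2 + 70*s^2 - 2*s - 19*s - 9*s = 16*s^3 + 74*s^2 - 30*s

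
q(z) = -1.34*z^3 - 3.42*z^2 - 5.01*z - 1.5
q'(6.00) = -190.77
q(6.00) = -444.12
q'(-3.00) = -20.67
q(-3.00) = 18.93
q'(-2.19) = -9.31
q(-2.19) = 7.14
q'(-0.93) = -2.13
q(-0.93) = 1.28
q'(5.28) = -153.20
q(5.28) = -320.54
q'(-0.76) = -2.13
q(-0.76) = 0.92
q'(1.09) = -17.24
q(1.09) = -12.76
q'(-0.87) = -2.10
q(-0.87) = 1.15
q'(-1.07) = -2.29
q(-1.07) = 1.59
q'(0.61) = -10.68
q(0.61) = -6.13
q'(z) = -4.02*z^2 - 6.84*z - 5.01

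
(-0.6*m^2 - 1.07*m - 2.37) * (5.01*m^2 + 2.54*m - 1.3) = -3.006*m^4 - 6.8847*m^3 - 13.8115*m^2 - 4.6288*m + 3.081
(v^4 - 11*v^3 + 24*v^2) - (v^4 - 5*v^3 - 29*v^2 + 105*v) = -6*v^3 + 53*v^2 - 105*v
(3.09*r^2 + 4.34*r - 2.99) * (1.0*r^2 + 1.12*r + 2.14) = 3.09*r^4 + 7.8008*r^3 + 8.4834*r^2 + 5.9388*r - 6.3986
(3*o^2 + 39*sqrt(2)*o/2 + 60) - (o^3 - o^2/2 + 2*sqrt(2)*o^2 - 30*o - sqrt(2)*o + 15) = -o^3 - 2*sqrt(2)*o^2 + 7*o^2/2 + 41*sqrt(2)*o/2 + 30*o + 45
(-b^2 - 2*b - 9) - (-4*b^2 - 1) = 3*b^2 - 2*b - 8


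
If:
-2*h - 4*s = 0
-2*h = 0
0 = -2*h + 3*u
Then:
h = 0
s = 0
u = 0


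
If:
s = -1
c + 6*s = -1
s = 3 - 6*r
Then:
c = 5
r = 2/3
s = -1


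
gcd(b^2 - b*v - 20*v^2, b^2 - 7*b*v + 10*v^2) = -b + 5*v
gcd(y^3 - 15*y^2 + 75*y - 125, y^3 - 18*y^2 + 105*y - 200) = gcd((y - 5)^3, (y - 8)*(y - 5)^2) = y^2 - 10*y + 25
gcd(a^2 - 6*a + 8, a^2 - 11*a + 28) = a - 4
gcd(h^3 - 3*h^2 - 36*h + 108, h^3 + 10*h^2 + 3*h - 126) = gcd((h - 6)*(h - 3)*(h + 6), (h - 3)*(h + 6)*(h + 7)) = h^2 + 3*h - 18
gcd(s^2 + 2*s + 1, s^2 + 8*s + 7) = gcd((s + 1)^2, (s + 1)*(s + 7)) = s + 1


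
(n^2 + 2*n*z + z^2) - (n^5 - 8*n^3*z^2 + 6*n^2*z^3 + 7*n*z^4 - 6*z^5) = -n^5 + 8*n^3*z^2 - 6*n^2*z^3 + n^2 - 7*n*z^4 + 2*n*z + 6*z^5 + z^2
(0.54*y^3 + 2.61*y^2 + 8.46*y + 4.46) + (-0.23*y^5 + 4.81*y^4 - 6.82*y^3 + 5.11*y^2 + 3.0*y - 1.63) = -0.23*y^5 + 4.81*y^4 - 6.28*y^3 + 7.72*y^2 + 11.46*y + 2.83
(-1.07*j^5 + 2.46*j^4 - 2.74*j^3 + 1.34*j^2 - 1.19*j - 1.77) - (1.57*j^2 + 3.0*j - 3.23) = -1.07*j^5 + 2.46*j^4 - 2.74*j^3 - 0.23*j^2 - 4.19*j + 1.46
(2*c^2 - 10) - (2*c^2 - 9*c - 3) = 9*c - 7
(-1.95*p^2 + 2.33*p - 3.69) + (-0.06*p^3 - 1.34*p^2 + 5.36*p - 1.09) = -0.06*p^3 - 3.29*p^2 + 7.69*p - 4.78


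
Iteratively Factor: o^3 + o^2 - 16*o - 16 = (o + 1)*(o^2 - 16) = (o + 1)*(o + 4)*(o - 4)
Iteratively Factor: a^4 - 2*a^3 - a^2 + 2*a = (a + 1)*(a^3 - 3*a^2 + 2*a) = (a - 2)*(a + 1)*(a^2 - a) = a*(a - 2)*(a + 1)*(a - 1)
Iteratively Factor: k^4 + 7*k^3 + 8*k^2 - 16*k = (k + 4)*(k^3 + 3*k^2 - 4*k) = (k + 4)^2*(k^2 - k) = (k - 1)*(k + 4)^2*(k)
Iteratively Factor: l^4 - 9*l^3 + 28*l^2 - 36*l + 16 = (l - 2)*(l^3 - 7*l^2 + 14*l - 8) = (l - 2)*(l - 1)*(l^2 - 6*l + 8) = (l - 4)*(l - 2)*(l - 1)*(l - 2)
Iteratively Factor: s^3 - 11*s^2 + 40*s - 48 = (s - 3)*(s^2 - 8*s + 16) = (s - 4)*(s - 3)*(s - 4)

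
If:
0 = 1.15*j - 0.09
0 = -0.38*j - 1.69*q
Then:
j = 0.08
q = -0.02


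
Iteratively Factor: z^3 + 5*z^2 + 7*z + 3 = (z + 3)*(z^2 + 2*z + 1) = (z + 1)*(z + 3)*(z + 1)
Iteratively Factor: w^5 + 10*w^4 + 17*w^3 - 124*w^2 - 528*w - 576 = (w + 3)*(w^4 + 7*w^3 - 4*w^2 - 112*w - 192) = (w + 3)^2*(w^3 + 4*w^2 - 16*w - 64) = (w + 3)^2*(w + 4)*(w^2 - 16) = (w - 4)*(w + 3)^2*(w + 4)*(w + 4)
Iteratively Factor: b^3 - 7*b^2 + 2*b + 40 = (b - 5)*(b^2 - 2*b - 8) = (b - 5)*(b - 4)*(b + 2)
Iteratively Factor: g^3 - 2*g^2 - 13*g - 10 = (g - 5)*(g^2 + 3*g + 2) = (g - 5)*(g + 1)*(g + 2)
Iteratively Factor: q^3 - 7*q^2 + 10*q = (q - 5)*(q^2 - 2*q) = q*(q - 5)*(q - 2)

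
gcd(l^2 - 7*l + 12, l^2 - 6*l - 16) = 1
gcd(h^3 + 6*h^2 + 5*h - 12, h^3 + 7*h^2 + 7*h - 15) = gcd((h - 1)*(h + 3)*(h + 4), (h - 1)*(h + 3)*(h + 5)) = h^2 + 2*h - 3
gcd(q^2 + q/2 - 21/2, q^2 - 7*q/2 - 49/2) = q + 7/2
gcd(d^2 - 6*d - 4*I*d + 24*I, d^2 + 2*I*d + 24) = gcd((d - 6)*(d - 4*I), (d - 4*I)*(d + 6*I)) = d - 4*I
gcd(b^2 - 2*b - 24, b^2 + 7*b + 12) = b + 4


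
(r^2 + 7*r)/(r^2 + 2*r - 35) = r/(r - 5)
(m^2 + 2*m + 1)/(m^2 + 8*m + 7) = (m + 1)/(m + 7)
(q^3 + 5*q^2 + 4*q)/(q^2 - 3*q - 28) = q*(q + 1)/(q - 7)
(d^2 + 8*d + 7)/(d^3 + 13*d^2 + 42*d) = (d + 1)/(d*(d + 6))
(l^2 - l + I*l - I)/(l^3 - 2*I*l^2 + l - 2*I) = (l - 1)/(l^2 - 3*I*l - 2)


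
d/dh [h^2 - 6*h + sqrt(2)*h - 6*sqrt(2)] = 2*h - 6 + sqrt(2)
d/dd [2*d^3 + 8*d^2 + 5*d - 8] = 6*d^2 + 16*d + 5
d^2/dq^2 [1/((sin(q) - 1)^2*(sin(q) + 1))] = (-7*sin(q) + 9*cos(q)^2 - 13)/((sin(q) - 1)*cos(q)^4)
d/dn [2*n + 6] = 2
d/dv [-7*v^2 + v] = 1 - 14*v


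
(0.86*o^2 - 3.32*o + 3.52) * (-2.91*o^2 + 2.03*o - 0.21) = -2.5026*o^4 + 11.407*o^3 - 17.1634*o^2 + 7.8428*o - 0.7392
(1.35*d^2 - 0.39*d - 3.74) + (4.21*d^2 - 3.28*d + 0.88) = 5.56*d^2 - 3.67*d - 2.86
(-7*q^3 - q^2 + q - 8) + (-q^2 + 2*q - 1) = -7*q^3 - 2*q^2 + 3*q - 9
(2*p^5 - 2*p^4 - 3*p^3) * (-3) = -6*p^5 + 6*p^4 + 9*p^3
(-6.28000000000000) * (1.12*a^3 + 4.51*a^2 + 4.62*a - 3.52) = -7.0336*a^3 - 28.3228*a^2 - 29.0136*a + 22.1056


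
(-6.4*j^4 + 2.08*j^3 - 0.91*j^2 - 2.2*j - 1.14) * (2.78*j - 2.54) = -17.792*j^5 + 22.0384*j^4 - 7.813*j^3 - 3.8046*j^2 + 2.4188*j + 2.8956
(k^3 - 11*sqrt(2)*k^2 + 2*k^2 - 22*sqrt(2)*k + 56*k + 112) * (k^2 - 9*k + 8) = k^5 - 11*sqrt(2)*k^4 - 7*k^4 + 46*k^3 + 77*sqrt(2)*k^3 - 376*k^2 + 110*sqrt(2)*k^2 - 560*k - 176*sqrt(2)*k + 896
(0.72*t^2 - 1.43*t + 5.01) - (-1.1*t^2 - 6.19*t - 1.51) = 1.82*t^2 + 4.76*t + 6.52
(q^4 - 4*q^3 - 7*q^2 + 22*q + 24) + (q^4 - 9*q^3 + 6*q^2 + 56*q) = 2*q^4 - 13*q^3 - q^2 + 78*q + 24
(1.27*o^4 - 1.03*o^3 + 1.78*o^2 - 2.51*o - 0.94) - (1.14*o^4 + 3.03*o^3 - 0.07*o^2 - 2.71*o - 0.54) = 0.13*o^4 - 4.06*o^3 + 1.85*o^2 + 0.2*o - 0.4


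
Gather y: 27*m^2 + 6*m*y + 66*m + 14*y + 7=27*m^2 + 66*m + y*(6*m + 14) + 7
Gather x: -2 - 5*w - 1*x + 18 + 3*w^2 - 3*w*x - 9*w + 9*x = 3*w^2 - 14*w + x*(8 - 3*w) + 16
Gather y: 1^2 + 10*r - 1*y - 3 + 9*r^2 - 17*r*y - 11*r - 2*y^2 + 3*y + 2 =9*r^2 - r - 2*y^2 + y*(2 - 17*r)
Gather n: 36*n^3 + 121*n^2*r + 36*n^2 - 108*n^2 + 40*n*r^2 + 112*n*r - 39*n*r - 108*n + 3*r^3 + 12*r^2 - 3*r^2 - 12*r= 36*n^3 + n^2*(121*r - 72) + n*(40*r^2 + 73*r - 108) + 3*r^3 + 9*r^2 - 12*r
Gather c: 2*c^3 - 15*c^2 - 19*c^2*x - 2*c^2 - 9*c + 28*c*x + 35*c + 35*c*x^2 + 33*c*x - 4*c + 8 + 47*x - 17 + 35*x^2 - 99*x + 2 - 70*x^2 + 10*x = 2*c^3 + c^2*(-19*x - 17) + c*(35*x^2 + 61*x + 22) - 35*x^2 - 42*x - 7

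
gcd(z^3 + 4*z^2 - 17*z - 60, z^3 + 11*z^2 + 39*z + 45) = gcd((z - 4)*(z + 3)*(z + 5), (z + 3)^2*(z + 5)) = z^2 + 8*z + 15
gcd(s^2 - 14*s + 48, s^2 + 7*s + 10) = 1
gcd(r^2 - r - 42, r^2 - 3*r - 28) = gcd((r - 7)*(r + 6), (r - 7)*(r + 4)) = r - 7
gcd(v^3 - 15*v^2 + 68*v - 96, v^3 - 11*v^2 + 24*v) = v^2 - 11*v + 24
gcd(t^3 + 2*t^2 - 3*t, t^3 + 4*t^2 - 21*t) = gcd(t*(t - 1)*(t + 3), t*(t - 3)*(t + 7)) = t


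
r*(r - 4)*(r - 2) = r^3 - 6*r^2 + 8*r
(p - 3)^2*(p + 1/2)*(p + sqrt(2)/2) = p^4 - 11*p^3/2 + sqrt(2)*p^3/2 - 11*sqrt(2)*p^2/4 + 6*p^2 + 3*sqrt(2)*p + 9*p/2 + 9*sqrt(2)/4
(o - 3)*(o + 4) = o^2 + o - 12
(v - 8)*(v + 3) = v^2 - 5*v - 24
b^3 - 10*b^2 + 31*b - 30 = (b - 5)*(b - 3)*(b - 2)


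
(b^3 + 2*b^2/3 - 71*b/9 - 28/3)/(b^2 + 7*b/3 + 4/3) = (b^2 - 2*b/3 - 7)/(b + 1)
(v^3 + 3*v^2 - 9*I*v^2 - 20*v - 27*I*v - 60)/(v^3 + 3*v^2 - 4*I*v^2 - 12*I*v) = (v - 5*I)/v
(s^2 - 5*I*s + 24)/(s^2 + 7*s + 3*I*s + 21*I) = (s - 8*I)/(s + 7)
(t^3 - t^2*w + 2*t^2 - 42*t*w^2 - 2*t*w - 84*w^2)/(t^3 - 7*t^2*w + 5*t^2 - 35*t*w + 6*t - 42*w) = (t + 6*w)/(t + 3)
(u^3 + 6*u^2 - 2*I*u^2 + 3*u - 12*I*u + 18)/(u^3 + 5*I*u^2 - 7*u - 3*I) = (u^2 + 3*u*(2 - I) - 18*I)/(u^2 + 4*I*u - 3)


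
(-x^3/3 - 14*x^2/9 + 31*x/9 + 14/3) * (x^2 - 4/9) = -x^5/3 - 14*x^4/9 + 97*x^3/27 + 434*x^2/81 - 124*x/81 - 56/27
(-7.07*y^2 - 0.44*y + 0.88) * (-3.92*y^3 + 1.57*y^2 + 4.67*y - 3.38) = 27.7144*y^5 - 9.3751*y^4 - 37.1573*y^3 + 23.2234*y^2 + 5.5968*y - 2.9744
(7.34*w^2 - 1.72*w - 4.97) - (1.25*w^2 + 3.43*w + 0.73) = 6.09*w^2 - 5.15*w - 5.7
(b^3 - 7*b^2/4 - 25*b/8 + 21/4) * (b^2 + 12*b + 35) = b^5 + 41*b^4/4 + 87*b^3/8 - 187*b^2/2 - 371*b/8 + 735/4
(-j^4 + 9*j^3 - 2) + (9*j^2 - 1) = -j^4 + 9*j^3 + 9*j^2 - 3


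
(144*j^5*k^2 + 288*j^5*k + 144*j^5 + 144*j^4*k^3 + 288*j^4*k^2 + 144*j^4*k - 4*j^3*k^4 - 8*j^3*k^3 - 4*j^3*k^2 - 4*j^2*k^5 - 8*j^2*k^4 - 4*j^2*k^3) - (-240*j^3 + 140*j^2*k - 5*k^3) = 144*j^5*k^2 + 288*j^5*k + 144*j^5 + 144*j^4*k^3 + 288*j^4*k^2 + 144*j^4*k - 4*j^3*k^4 - 8*j^3*k^3 - 4*j^3*k^2 + 240*j^3 - 4*j^2*k^5 - 8*j^2*k^4 - 4*j^2*k^3 - 140*j^2*k + 5*k^3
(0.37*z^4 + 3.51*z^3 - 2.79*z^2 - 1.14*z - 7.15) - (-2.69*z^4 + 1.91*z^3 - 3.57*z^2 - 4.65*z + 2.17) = 3.06*z^4 + 1.6*z^3 + 0.78*z^2 + 3.51*z - 9.32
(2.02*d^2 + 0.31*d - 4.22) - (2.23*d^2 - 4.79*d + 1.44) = -0.21*d^2 + 5.1*d - 5.66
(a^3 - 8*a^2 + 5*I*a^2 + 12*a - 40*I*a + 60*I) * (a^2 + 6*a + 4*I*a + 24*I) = a^5 - 2*a^4 + 9*I*a^4 - 56*a^3 - 18*I*a^3 + 112*a^2 - 324*I*a^2 + 720*a + 648*I*a - 1440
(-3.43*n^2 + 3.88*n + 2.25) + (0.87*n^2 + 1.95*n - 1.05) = -2.56*n^2 + 5.83*n + 1.2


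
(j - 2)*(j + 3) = j^2 + j - 6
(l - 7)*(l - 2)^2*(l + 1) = l^4 - 10*l^3 + 21*l^2 + 4*l - 28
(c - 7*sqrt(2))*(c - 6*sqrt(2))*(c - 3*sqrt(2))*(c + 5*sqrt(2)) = c^4 - 11*sqrt(2)*c^3 + 2*c^2 + 558*sqrt(2)*c - 2520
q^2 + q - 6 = (q - 2)*(q + 3)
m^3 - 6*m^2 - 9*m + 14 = (m - 7)*(m - 1)*(m + 2)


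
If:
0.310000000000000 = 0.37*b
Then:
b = 0.84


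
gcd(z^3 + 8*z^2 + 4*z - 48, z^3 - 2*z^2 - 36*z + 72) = z^2 + 4*z - 12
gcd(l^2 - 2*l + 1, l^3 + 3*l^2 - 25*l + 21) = l - 1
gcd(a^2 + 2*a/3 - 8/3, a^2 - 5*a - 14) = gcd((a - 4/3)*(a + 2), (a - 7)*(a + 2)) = a + 2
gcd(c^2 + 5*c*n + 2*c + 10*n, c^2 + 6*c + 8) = c + 2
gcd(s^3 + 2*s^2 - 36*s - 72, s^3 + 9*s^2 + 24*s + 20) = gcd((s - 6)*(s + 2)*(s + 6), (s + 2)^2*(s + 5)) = s + 2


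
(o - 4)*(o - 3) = o^2 - 7*o + 12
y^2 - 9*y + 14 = (y - 7)*(y - 2)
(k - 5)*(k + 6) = k^2 + k - 30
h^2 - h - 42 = (h - 7)*(h + 6)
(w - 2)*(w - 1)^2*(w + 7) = w^4 + 3*w^3 - 23*w^2 + 33*w - 14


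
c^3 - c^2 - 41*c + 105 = (c - 5)*(c - 3)*(c + 7)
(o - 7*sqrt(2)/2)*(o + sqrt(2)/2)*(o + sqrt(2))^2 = o^4 - sqrt(2)*o^3 - 27*o^2/2 - 13*sqrt(2)*o - 7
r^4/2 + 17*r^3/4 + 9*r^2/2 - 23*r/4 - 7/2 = (r/2 + 1)*(r - 1)*(r + 1/2)*(r + 7)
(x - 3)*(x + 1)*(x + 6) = x^3 + 4*x^2 - 15*x - 18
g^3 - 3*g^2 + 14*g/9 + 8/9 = (g - 2)*(g - 4/3)*(g + 1/3)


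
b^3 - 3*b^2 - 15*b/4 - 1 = (b - 4)*(b + 1/2)^2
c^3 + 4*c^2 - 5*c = c*(c - 1)*(c + 5)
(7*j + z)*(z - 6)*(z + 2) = 7*j*z^2 - 28*j*z - 84*j + z^3 - 4*z^2 - 12*z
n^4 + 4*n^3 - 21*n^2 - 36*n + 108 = (n - 3)*(n - 2)*(n + 3)*(n + 6)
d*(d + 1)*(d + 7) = d^3 + 8*d^2 + 7*d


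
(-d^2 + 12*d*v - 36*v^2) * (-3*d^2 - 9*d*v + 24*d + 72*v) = 3*d^4 - 27*d^3*v - 24*d^3 + 216*d^2*v + 324*d*v^3 - 2592*v^3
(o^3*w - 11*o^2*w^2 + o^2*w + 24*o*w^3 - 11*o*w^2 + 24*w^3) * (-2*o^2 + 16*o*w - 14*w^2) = -2*o^5*w + 38*o^4*w^2 - 2*o^4*w - 238*o^3*w^3 + 38*o^3*w^2 + 538*o^2*w^4 - 238*o^2*w^3 - 336*o*w^5 + 538*o*w^4 - 336*w^5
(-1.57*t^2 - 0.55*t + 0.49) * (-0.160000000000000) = 0.2512*t^2 + 0.088*t - 0.0784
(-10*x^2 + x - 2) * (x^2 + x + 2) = -10*x^4 - 9*x^3 - 21*x^2 - 4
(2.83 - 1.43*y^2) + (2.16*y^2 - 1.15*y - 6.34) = 0.73*y^2 - 1.15*y - 3.51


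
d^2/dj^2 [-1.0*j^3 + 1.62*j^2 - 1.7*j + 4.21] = 3.24 - 6.0*j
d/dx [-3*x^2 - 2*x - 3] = -6*x - 2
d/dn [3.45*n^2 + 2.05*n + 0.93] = 6.9*n + 2.05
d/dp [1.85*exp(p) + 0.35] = 1.85*exp(p)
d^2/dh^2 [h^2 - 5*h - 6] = 2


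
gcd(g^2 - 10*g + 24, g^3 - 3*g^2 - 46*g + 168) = g^2 - 10*g + 24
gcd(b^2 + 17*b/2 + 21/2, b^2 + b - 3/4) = b + 3/2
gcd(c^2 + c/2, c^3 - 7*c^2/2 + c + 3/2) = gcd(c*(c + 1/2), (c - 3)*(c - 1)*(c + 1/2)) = c + 1/2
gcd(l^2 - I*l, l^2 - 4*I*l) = l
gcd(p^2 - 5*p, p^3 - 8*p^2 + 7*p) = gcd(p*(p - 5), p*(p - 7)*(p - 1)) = p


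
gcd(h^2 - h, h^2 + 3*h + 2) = 1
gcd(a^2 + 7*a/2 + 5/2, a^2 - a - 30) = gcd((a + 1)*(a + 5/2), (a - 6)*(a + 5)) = 1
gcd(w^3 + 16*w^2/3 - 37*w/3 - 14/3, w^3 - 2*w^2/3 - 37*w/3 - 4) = w + 1/3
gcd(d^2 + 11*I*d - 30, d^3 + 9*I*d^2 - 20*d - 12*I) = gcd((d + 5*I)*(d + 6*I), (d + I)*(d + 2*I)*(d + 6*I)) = d + 6*I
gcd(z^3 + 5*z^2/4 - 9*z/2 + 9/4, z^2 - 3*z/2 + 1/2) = z - 1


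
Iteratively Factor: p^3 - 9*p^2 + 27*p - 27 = (p - 3)*(p^2 - 6*p + 9) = (p - 3)^2*(p - 3)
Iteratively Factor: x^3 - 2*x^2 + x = (x - 1)*(x^2 - x) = x*(x - 1)*(x - 1)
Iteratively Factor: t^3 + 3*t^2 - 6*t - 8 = (t - 2)*(t^2 + 5*t + 4) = (t - 2)*(t + 4)*(t + 1)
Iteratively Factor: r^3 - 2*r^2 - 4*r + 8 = (r - 2)*(r^2 - 4) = (r - 2)^2*(r + 2)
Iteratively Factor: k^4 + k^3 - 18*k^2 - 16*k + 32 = (k + 4)*(k^3 - 3*k^2 - 6*k + 8) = (k + 2)*(k + 4)*(k^2 - 5*k + 4) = (k - 4)*(k + 2)*(k + 4)*(k - 1)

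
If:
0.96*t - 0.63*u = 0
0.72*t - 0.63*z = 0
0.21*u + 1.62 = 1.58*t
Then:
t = 1.29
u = 1.96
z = 1.47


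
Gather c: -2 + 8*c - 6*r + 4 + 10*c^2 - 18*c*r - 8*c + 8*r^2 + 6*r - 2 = 10*c^2 - 18*c*r + 8*r^2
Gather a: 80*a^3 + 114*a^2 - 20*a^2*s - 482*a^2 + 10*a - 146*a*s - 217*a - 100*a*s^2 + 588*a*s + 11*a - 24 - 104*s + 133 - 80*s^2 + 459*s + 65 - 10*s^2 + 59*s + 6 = 80*a^3 + a^2*(-20*s - 368) + a*(-100*s^2 + 442*s - 196) - 90*s^2 + 414*s + 180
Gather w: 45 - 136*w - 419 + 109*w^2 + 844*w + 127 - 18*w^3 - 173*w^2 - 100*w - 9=-18*w^3 - 64*w^2 + 608*w - 256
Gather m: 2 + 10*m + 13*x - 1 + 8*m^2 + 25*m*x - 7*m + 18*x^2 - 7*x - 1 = 8*m^2 + m*(25*x + 3) + 18*x^2 + 6*x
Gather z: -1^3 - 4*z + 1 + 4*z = 0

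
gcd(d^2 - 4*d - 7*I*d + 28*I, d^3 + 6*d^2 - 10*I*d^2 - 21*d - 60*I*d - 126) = d - 7*I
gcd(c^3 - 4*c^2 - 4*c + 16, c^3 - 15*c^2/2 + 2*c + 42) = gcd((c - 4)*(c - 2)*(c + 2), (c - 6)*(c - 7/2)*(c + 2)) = c + 2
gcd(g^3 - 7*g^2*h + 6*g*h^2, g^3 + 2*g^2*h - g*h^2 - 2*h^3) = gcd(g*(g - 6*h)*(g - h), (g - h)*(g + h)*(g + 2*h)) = g - h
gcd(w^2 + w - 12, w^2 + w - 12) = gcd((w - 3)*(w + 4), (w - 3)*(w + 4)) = w^2 + w - 12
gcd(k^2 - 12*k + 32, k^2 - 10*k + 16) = k - 8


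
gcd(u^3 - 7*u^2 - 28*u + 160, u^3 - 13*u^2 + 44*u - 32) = u^2 - 12*u + 32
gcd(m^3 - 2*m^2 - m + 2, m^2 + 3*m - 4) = m - 1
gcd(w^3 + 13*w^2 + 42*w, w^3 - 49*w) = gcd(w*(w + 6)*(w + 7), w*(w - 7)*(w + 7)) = w^2 + 7*w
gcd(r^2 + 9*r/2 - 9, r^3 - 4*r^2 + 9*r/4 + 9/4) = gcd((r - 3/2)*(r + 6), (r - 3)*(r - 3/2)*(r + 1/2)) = r - 3/2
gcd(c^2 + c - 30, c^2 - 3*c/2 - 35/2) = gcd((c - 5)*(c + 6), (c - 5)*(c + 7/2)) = c - 5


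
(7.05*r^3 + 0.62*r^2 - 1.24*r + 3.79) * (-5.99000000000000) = -42.2295*r^3 - 3.7138*r^2 + 7.4276*r - 22.7021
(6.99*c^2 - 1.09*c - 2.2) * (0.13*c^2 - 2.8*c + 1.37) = 0.9087*c^4 - 19.7137*c^3 + 12.3423*c^2 + 4.6667*c - 3.014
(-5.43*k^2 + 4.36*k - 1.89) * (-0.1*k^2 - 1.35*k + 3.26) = 0.543*k^4 + 6.8945*k^3 - 23.3988*k^2 + 16.7651*k - 6.1614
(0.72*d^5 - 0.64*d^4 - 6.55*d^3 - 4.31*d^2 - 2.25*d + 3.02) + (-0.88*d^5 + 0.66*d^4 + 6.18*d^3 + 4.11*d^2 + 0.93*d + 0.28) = -0.16*d^5 + 0.02*d^4 - 0.37*d^3 - 0.199999999999999*d^2 - 1.32*d + 3.3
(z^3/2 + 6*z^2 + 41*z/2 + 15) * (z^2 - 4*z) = z^5/2 + 4*z^4 - 7*z^3/2 - 67*z^2 - 60*z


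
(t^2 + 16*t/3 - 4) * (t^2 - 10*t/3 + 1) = t^4 + 2*t^3 - 187*t^2/9 + 56*t/3 - 4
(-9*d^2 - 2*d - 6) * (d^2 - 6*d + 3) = -9*d^4 + 52*d^3 - 21*d^2 + 30*d - 18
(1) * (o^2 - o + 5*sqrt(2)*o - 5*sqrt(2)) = o^2 - o + 5*sqrt(2)*o - 5*sqrt(2)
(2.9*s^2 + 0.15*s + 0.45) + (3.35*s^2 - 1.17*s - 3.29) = 6.25*s^2 - 1.02*s - 2.84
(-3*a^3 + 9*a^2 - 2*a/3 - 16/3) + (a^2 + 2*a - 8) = -3*a^3 + 10*a^2 + 4*a/3 - 40/3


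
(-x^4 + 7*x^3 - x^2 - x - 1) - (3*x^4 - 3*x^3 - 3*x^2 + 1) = -4*x^4 + 10*x^3 + 2*x^2 - x - 2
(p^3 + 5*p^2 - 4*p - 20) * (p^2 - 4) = p^5 + 5*p^4 - 8*p^3 - 40*p^2 + 16*p + 80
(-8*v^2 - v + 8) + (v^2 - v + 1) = -7*v^2 - 2*v + 9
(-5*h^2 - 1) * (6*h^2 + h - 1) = -30*h^4 - 5*h^3 - h^2 - h + 1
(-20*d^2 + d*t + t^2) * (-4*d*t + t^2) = 80*d^3*t - 24*d^2*t^2 - 3*d*t^3 + t^4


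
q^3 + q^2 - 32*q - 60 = (q - 6)*(q + 2)*(q + 5)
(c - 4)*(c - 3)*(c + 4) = c^3 - 3*c^2 - 16*c + 48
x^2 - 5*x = x*(x - 5)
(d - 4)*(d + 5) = d^2 + d - 20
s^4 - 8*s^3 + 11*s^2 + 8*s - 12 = (s - 6)*(s - 2)*(s - 1)*(s + 1)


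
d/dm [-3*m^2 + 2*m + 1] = 2 - 6*m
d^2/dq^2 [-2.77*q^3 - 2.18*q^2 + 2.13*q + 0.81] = -16.62*q - 4.36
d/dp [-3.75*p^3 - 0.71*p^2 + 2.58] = p*(-11.25*p - 1.42)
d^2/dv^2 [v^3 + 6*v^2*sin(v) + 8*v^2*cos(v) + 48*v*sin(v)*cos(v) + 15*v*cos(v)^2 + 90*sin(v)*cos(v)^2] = -6*v^2*sin(v) - 8*v^2*cos(v) - 32*v*sin(v) - 96*v*sin(2*v) + 24*v*cos(v) - 30*v*cos(2*v) + 6*v - 21*sin(v)/2 - 30*sin(2*v) - 405*sin(3*v)/2 + 16*cos(v) + 96*cos(2*v)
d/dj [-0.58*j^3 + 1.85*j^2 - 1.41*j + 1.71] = -1.74*j^2 + 3.7*j - 1.41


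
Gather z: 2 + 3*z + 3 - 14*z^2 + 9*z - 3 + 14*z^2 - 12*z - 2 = 0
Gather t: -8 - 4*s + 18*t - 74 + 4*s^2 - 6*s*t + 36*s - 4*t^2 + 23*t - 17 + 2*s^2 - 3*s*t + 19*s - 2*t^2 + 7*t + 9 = 6*s^2 + 51*s - 6*t^2 + t*(48 - 9*s) - 90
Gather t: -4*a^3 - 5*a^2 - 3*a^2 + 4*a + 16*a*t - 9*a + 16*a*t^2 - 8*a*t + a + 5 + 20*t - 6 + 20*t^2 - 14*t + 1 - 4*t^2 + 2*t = -4*a^3 - 8*a^2 - 4*a + t^2*(16*a + 16) + t*(8*a + 8)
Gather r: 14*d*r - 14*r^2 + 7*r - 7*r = 14*d*r - 14*r^2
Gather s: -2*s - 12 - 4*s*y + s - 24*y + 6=s*(-4*y - 1) - 24*y - 6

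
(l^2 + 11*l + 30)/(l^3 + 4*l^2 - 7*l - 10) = (l + 6)/(l^2 - l - 2)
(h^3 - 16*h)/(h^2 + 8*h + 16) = h*(h - 4)/(h + 4)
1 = 1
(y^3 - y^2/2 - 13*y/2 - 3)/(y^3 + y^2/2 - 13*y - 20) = (2*y^2 - 5*y - 3)/(2*y^2 - 3*y - 20)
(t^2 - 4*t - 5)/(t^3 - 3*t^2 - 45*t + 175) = (t + 1)/(t^2 + 2*t - 35)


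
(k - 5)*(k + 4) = k^2 - k - 20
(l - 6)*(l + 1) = l^2 - 5*l - 6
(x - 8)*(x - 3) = x^2 - 11*x + 24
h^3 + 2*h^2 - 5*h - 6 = (h - 2)*(h + 1)*(h + 3)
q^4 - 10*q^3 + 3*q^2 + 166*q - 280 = (q - 7)*(q - 5)*(q - 2)*(q + 4)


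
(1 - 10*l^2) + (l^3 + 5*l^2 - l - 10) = l^3 - 5*l^2 - l - 9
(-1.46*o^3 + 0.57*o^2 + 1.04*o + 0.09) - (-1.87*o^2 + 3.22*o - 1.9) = -1.46*o^3 + 2.44*o^2 - 2.18*o + 1.99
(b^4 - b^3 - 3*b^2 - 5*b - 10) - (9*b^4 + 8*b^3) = -8*b^4 - 9*b^3 - 3*b^2 - 5*b - 10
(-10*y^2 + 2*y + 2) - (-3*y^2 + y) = -7*y^2 + y + 2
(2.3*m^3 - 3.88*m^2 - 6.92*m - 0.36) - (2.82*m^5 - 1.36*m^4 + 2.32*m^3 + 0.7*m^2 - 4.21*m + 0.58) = -2.82*m^5 + 1.36*m^4 - 0.02*m^3 - 4.58*m^2 - 2.71*m - 0.94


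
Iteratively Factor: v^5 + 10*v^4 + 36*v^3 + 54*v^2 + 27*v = (v + 1)*(v^4 + 9*v^3 + 27*v^2 + 27*v) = (v + 1)*(v + 3)*(v^3 + 6*v^2 + 9*v) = (v + 1)*(v + 3)^2*(v^2 + 3*v) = v*(v + 1)*(v + 3)^2*(v + 3)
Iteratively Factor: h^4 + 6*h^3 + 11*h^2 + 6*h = (h + 1)*(h^3 + 5*h^2 + 6*h) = (h + 1)*(h + 2)*(h^2 + 3*h) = (h + 1)*(h + 2)*(h + 3)*(h)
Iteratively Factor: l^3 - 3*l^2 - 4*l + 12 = (l - 2)*(l^2 - l - 6) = (l - 3)*(l - 2)*(l + 2)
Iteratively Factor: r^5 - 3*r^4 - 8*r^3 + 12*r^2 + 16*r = (r - 2)*(r^4 - r^3 - 10*r^2 - 8*r) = (r - 4)*(r - 2)*(r^3 + 3*r^2 + 2*r) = r*(r - 4)*(r - 2)*(r^2 + 3*r + 2) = r*(r - 4)*(r - 2)*(r + 1)*(r + 2)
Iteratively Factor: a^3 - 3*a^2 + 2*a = (a - 1)*(a^2 - 2*a) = (a - 2)*(a - 1)*(a)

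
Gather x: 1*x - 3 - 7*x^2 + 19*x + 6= -7*x^2 + 20*x + 3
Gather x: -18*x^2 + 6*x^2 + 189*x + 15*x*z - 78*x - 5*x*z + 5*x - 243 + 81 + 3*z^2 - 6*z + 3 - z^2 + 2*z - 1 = -12*x^2 + x*(10*z + 116) + 2*z^2 - 4*z - 160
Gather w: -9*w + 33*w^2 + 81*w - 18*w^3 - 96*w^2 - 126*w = -18*w^3 - 63*w^2 - 54*w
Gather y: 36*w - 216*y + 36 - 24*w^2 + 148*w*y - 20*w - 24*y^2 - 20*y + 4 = -24*w^2 + 16*w - 24*y^2 + y*(148*w - 236) + 40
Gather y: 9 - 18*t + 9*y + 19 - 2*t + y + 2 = -20*t + 10*y + 30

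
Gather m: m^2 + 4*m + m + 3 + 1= m^2 + 5*m + 4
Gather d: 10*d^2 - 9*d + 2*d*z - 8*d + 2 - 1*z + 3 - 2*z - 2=10*d^2 + d*(2*z - 17) - 3*z + 3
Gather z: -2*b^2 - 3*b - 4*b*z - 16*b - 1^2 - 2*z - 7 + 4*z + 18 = -2*b^2 - 19*b + z*(2 - 4*b) + 10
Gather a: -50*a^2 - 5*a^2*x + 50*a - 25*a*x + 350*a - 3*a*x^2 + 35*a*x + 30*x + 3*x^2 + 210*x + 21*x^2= a^2*(-5*x - 50) + a*(-3*x^2 + 10*x + 400) + 24*x^2 + 240*x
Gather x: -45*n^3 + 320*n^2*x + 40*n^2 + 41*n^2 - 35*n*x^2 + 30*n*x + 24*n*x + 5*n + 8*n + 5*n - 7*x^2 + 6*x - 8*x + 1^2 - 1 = -45*n^3 + 81*n^2 + 18*n + x^2*(-35*n - 7) + x*(320*n^2 + 54*n - 2)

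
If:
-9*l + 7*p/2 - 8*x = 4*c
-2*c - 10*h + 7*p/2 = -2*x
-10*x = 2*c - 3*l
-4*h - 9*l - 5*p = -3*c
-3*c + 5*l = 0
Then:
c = 0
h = 0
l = 0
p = 0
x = 0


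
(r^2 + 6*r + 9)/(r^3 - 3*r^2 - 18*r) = (r + 3)/(r*(r - 6))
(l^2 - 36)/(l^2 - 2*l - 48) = (l - 6)/(l - 8)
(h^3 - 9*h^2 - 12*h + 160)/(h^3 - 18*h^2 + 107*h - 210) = (h^2 - 4*h - 32)/(h^2 - 13*h + 42)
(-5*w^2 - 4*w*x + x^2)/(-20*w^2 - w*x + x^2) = (w + x)/(4*w + x)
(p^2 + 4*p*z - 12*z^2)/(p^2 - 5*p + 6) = (p^2 + 4*p*z - 12*z^2)/(p^2 - 5*p + 6)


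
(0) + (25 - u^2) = 25 - u^2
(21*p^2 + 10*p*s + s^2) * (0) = 0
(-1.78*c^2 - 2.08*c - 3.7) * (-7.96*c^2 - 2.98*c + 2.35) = 14.1688*c^4 + 21.8612*c^3 + 31.4674*c^2 + 6.138*c - 8.695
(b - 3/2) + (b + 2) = 2*b + 1/2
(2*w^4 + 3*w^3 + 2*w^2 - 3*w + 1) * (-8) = -16*w^4 - 24*w^3 - 16*w^2 + 24*w - 8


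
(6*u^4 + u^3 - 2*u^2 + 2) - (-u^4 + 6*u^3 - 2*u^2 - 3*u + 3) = 7*u^4 - 5*u^3 + 3*u - 1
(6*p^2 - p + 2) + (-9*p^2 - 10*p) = -3*p^2 - 11*p + 2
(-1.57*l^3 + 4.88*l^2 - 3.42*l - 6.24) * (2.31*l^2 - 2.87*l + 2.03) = -3.6267*l^5 + 15.7787*l^4 - 25.0929*l^3 + 5.3074*l^2 + 10.9662*l - 12.6672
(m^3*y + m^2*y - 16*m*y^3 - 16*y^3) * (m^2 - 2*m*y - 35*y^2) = m^5*y - 2*m^4*y^2 + m^4*y - 51*m^3*y^3 - 2*m^3*y^2 + 32*m^2*y^4 - 51*m^2*y^3 + 560*m*y^5 + 32*m*y^4 + 560*y^5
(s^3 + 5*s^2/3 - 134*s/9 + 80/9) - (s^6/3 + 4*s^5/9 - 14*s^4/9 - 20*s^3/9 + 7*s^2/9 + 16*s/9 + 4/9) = -s^6/3 - 4*s^5/9 + 14*s^4/9 + 29*s^3/9 + 8*s^2/9 - 50*s/3 + 76/9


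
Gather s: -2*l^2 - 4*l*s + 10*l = -2*l^2 - 4*l*s + 10*l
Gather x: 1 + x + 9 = x + 10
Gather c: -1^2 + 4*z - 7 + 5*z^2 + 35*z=5*z^2 + 39*z - 8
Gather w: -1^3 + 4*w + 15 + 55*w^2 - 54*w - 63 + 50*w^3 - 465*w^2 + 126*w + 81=50*w^3 - 410*w^2 + 76*w + 32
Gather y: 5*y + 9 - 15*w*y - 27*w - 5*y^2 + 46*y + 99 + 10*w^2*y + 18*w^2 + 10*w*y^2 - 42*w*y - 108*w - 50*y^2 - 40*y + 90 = 18*w^2 - 135*w + y^2*(10*w - 55) + y*(10*w^2 - 57*w + 11) + 198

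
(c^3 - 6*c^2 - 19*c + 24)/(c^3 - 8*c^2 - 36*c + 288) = (c^2 + 2*c - 3)/(c^2 - 36)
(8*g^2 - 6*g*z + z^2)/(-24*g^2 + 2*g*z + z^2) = (-2*g + z)/(6*g + z)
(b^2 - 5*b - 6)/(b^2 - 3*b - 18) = (b + 1)/(b + 3)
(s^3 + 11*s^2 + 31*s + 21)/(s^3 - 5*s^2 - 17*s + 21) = (s^2 + 8*s + 7)/(s^2 - 8*s + 7)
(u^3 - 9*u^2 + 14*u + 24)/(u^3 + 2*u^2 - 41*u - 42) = (u - 4)/(u + 7)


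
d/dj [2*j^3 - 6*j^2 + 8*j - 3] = 6*j^2 - 12*j + 8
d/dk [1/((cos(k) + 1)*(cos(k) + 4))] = (2*cos(k) + 5)*sin(k)/((cos(k) + 1)^2*(cos(k) + 4)^2)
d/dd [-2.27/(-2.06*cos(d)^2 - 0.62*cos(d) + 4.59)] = (9.3524*cos(d) + 1.4074)*sin(d)/(2.06*cos(d)^2 + 0.62*cos(d) - 4.59)^2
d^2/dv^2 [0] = 0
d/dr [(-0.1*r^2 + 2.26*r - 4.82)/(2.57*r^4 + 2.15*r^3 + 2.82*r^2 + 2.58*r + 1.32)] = (0.514*r^5 - 17.2096*r^4 + 39.8316*r^3 + 24.4578*r^2 + 26.9208*r + 15.4188)/(6.6049*r^8 + 11.051*r^7 + 19.1173*r^6 + 25.3872*r^5 + 25.8312*r^4 + 20.2272*r^3 + 14.1012*r^2 + 6.8112*r + 1.7424)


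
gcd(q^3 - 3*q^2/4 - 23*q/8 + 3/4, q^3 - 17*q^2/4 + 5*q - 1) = q^2 - 9*q/4 + 1/2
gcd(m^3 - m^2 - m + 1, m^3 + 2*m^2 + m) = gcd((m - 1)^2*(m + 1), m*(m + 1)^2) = m + 1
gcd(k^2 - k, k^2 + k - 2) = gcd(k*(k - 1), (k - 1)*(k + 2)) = k - 1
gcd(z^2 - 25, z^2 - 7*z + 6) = 1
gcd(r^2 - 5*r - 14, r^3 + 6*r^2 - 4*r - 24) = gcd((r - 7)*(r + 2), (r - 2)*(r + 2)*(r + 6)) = r + 2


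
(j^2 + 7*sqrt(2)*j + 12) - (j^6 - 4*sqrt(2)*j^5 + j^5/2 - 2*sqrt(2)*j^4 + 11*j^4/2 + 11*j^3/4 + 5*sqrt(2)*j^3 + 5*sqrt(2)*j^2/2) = -j^6 - j^5/2 + 4*sqrt(2)*j^5 - 11*j^4/2 + 2*sqrt(2)*j^4 - 5*sqrt(2)*j^3 - 11*j^3/4 - 5*sqrt(2)*j^2/2 + j^2 + 7*sqrt(2)*j + 12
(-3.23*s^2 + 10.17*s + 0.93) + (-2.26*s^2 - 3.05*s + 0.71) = -5.49*s^2 + 7.12*s + 1.64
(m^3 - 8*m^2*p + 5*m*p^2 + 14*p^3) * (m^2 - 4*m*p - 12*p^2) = m^5 - 12*m^4*p + 25*m^3*p^2 + 90*m^2*p^3 - 116*m*p^4 - 168*p^5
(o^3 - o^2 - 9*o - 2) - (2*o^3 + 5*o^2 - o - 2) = -o^3 - 6*o^2 - 8*o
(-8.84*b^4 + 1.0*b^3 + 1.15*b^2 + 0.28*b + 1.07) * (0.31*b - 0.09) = -2.7404*b^5 + 1.1056*b^4 + 0.2665*b^3 - 0.0167*b^2 + 0.3065*b - 0.0963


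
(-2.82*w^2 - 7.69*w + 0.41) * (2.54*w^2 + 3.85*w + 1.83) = -7.1628*w^4 - 30.3896*w^3 - 33.7257*w^2 - 12.4942*w + 0.7503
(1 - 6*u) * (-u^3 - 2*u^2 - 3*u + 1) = 6*u^4 + 11*u^3 + 16*u^2 - 9*u + 1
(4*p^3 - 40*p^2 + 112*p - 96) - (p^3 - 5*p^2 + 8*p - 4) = 3*p^3 - 35*p^2 + 104*p - 92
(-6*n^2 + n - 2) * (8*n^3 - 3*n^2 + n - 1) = -48*n^5 + 26*n^4 - 25*n^3 + 13*n^2 - 3*n + 2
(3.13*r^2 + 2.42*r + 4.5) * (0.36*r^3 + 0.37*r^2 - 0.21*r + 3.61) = 1.1268*r^5 + 2.0293*r^4 + 1.8581*r^3 + 12.4561*r^2 + 7.7912*r + 16.245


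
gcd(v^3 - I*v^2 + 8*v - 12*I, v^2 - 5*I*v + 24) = v + 3*I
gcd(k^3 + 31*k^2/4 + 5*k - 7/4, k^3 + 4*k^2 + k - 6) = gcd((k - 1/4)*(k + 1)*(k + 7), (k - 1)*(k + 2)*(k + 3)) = 1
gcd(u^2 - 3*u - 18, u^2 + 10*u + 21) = u + 3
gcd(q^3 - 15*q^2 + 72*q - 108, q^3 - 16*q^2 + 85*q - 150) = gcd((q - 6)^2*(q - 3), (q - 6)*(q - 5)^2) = q - 6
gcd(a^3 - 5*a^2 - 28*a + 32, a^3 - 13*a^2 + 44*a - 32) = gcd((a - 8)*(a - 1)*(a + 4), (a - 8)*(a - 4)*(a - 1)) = a^2 - 9*a + 8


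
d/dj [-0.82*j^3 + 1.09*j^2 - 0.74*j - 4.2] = -2.46*j^2 + 2.18*j - 0.74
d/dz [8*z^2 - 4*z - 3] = 16*z - 4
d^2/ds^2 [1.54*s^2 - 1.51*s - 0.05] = 3.08000000000000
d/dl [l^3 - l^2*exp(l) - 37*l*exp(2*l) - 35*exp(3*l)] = -l^2*exp(l) + 3*l^2 - 74*l*exp(2*l) - 2*l*exp(l) - 105*exp(3*l) - 37*exp(2*l)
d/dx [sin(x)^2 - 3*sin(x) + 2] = (2*sin(x) - 3)*cos(x)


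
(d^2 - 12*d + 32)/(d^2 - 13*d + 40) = (d - 4)/(d - 5)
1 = 1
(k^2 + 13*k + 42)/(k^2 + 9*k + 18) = (k + 7)/(k + 3)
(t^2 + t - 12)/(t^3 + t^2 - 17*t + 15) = (t + 4)/(t^2 + 4*t - 5)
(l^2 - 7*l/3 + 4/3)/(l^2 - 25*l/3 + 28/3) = (l - 1)/(l - 7)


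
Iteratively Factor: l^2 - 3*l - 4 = (l + 1)*(l - 4)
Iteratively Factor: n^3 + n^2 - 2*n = (n)*(n^2 + n - 2) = n*(n + 2)*(n - 1)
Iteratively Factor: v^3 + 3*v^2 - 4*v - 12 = (v + 2)*(v^2 + v - 6) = (v + 2)*(v + 3)*(v - 2)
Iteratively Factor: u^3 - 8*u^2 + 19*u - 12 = (u - 3)*(u^2 - 5*u + 4) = (u - 4)*(u - 3)*(u - 1)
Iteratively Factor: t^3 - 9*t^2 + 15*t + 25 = (t - 5)*(t^2 - 4*t - 5) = (t - 5)^2*(t + 1)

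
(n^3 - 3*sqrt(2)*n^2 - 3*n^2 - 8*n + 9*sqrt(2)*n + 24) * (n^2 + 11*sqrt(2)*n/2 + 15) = n^5 - 3*n^4 + 5*sqrt(2)*n^4/2 - 26*n^3 - 15*sqrt(2)*n^3/2 - 89*sqrt(2)*n^2 + 78*n^2 - 120*n + 267*sqrt(2)*n + 360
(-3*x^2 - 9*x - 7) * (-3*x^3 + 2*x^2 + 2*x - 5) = 9*x^5 + 21*x^4 - 3*x^3 - 17*x^2 + 31*x + 35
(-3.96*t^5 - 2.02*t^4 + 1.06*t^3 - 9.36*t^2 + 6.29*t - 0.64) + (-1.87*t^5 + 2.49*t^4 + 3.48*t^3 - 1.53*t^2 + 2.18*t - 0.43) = -5.83*t^5 + 0.47*t^4 + 4.54*t^3 - 10.89*t^2 + 8.47*t - 1.07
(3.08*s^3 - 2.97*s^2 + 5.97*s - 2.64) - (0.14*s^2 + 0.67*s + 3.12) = 3.08*s^3 - 3.11*s^2 + 5.3*s - 5.76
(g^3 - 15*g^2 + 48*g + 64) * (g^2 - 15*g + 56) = g^5 - 30*g^4 + 329*g^3 - 1496*g^2 + 1728*g + 3584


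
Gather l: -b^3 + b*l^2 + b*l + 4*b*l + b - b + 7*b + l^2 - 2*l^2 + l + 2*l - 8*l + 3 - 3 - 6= -b^3 + 7*b + l^2*(b - 1) + l*(5*b - 5) - 6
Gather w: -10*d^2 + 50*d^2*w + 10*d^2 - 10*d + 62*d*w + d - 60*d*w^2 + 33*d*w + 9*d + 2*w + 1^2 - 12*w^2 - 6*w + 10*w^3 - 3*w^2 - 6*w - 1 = 10*w^3 + w^2*(-60*d - 15) + w*(50*d^2 + 95*d - 10)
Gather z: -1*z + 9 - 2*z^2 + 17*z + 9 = -2*z^2 + 16*z + 18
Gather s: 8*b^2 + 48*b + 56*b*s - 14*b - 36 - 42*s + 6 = 8*b^2 + 34*b + s*(56*b - 42) - 30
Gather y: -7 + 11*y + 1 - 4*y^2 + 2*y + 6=-4*y^2 + 13*y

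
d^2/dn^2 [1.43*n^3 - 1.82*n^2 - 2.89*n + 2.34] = 8.58*n - 3.64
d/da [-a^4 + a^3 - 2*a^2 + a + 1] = -4*a^3 + 3*a^2 - 4*a + 1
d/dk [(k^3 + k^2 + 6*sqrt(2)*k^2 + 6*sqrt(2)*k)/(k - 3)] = 2*(k^3 - 4*k^2 + 3*sqrt(2)*k^2 - 18*sqrt(2)*k - 3*k - 9*sqrt(2))/(k^2 - 6*k + 9)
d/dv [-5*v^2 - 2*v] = -10*v - 2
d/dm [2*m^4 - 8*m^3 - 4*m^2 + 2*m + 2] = 8*m^3 - 24*m^2 - 8*m + 2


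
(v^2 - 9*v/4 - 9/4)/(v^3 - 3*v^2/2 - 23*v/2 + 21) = (4*v + 3)/(2*(2*v^2 + 3*v - 14))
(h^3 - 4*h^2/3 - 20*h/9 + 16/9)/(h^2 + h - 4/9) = (3*h^2 - 8*h + 4)/(3*h - 1)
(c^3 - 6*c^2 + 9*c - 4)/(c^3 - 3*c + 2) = (c - 4)/(c + 2)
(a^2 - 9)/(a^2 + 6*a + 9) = (a - 3)/(a + 3)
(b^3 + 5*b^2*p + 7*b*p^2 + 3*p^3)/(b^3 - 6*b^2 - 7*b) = (b^3 + 5*b^2*p + 7*b*p^2 + 3*p^3)/(b*(b^2 - 6*b - 7))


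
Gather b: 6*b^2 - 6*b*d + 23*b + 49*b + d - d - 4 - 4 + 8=6*b^2 + b*(72 - 6*d)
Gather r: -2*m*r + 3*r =r*(3 - 2*m)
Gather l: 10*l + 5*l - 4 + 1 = 15*l - 3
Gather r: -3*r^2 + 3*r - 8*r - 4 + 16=-3*r^2 - 5*r + 12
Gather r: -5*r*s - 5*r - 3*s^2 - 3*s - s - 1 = r*(-5*s - 5) - 3*s^2 - 4*s - 1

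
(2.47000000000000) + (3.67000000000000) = 6.14000000000000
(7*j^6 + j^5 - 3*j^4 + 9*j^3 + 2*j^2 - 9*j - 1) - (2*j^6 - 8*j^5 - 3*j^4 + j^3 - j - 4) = 5*j^6 + 9*j^5 + 8*j^3 + 2*j^2 - 8*j + 3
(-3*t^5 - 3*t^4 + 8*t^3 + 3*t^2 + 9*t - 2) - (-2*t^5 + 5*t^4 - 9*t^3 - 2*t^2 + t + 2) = -t^5 - 8*t^4 + 17*t^3 + 5*t^2 + 8*t - 4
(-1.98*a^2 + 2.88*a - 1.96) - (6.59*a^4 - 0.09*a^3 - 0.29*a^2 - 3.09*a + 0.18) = -6.59*a^4 + 0.09*a^3 - 1.69*a^2 + 5.97*a - 2.14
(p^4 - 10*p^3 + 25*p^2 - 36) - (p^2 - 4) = p^4 - 10*p^3 + 24*p^2 - 32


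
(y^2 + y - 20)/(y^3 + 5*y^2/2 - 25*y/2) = 2*(y - 4)/(y*(2*y - 5))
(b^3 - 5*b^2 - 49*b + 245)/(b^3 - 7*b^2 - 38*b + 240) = (b^2 - 49)/(b^2 - 2*b - 48)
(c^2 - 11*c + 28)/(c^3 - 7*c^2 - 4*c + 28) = (c - 4)/(c^2 - 4)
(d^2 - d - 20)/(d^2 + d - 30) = (d + 4)/(d + 6)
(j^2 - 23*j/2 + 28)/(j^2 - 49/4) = 2*(j - 8)/(2*j + 7)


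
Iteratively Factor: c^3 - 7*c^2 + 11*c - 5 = (c - 1)*(c^2 - 6*c + 5) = (c - 1)^2*(c - 5)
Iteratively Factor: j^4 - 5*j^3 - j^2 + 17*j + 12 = (j - 3)*(j^3 - 2*j^2 - 7*j - 4) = (j - 4)*(j - 3)*(j^2 + 2*j + 1) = (j - 4)*(j - 3)*(j + 1)*(j + 1)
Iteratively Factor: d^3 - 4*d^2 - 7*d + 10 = (d - 5)*(d^2 + d - 2) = (d - 5)*(d + 2)*(d - 1)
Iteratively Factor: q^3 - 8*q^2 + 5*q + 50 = (q - 5)*(q^2 - 3*q - 10) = (q - 5)^2*(q + 2)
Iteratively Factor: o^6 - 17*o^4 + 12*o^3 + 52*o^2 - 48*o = (o - 3)*(o^5 + 3*o^4 - 8*o^3 - 12*o^2 + 16*o) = (o - 3)*(o + 4)*(o^4 - o^3 - 4*o^2 + 4*o) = (o - 3)*(o + 2)*(o + 4)*(o^3 - 3*o^2 + 2*o) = (o - 3)*(o - 2)*(o + 2)*(o + 4)*(o^2 - o) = (o - 3)*(o - 2)*(o - 1)*(o + 2)*(o + 4)*(o)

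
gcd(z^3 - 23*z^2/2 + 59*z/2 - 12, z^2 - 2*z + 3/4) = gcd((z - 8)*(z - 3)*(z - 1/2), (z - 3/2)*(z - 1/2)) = z - 1/2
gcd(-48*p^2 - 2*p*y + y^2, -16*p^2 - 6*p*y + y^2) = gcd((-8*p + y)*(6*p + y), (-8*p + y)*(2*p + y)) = -8*p + y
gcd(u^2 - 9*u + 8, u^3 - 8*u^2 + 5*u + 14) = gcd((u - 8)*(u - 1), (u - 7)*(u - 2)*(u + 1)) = 1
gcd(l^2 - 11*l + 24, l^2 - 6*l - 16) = l - 8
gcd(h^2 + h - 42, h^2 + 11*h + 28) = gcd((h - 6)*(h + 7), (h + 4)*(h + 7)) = h + 7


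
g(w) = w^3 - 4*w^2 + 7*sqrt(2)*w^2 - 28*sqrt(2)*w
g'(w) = 3*w^2 - 8*w + 14*sqrt(2)*w - 28*sqrt(2)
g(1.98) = -47.51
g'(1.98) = -4.47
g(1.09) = -34.86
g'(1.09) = -23.17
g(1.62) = -44.41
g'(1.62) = -12.61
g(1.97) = -47.47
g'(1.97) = -4.71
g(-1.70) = 79.45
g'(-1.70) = -50.99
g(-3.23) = 155.75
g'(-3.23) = -46.41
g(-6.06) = 234.07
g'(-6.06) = -0.93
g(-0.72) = 31.20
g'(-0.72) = -46.54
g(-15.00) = -1453.64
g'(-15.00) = 458.42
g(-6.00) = 233.97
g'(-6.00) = -2.39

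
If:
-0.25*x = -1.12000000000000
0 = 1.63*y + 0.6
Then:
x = 4.48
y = -0.37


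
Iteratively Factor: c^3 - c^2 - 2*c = (c - 2)*(c^2 + c) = c*(c - 2)*(c + 1)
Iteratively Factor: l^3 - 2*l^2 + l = (l - 1)*(l^2 - l) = (l - 1)^2*(l)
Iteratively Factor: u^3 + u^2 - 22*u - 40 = (u - 5)*(u^2 + 6*u + 8) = (u - 5)*(u + 4)*(u + 2)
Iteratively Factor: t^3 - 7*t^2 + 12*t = (t - 4)*(t^2 - 3*t) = t*(t - 4)*(t - 3)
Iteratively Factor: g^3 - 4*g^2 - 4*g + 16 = (g - 2)*(g^2 - 2*g - 8) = (g - 2)*(g + 2)*(g - 4)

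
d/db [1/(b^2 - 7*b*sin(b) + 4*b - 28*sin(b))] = (7*b*cos(b) - 2*b + 7*sin(b) + 28*cos(b) - 4)/((b + 4)^2*(b - 7*sin(b))^2)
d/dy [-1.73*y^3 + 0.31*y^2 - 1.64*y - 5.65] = -5.19*y^2 + 0.62*y - 1.64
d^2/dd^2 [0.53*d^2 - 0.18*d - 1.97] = 1.06000000000000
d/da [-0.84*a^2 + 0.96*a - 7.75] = 0.96 - 1.68*a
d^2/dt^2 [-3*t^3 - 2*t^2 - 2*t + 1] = -18*t - 4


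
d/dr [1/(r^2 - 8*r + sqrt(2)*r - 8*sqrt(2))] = (-2*r - sqrt(2) + 8)/(r^2 - 8*r + sqrt(2)*r - 8*sqrt(2))^2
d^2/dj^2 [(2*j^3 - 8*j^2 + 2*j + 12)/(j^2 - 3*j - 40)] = 8*(19*j^3 - 51*j^2 + 2433*j - 3113)/(j^6 - 9*j^5 - 93*j^4 + 693*j^3 + 3720*j^2 - 14400*j - 64000)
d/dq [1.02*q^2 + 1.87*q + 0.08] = 2.04*q + 1.87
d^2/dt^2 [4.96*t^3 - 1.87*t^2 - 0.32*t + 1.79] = 29.76*t - 3.74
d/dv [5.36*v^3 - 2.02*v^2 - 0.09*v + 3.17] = 16.08*v^2 - 4.04*v - 0.09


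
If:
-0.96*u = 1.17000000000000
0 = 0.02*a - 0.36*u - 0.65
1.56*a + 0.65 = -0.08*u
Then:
No Solution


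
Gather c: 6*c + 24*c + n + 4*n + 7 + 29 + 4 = 30*c + 5*n + 40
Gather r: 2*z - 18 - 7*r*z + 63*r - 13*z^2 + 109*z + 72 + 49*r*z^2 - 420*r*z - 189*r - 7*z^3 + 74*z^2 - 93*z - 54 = r*(49*z^2 - 427*z - 126) - 7*z^3 + 61*z^2 + 18*z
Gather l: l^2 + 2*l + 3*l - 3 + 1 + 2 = l^2 + 5*l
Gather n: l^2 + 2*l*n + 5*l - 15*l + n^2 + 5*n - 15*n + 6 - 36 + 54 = l^2 - 10*l + n^2 + n*(2*l - 10) + 24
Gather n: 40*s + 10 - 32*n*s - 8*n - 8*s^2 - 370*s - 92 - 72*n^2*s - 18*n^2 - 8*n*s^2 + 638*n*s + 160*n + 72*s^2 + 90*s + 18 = n^2*(-72*s - 18) + n*(-8*s^2 + 606*s + 152) + 64*s^2 - 240*s - 64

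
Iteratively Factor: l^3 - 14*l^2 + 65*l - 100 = (l - 5)*(l^2 - 9*l + 20) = (l - 5)*(l - 4)*(l - 5)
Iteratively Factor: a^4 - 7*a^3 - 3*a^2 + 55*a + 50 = (a + 1)*(a^3 - 8*a^2 + 5*a + 50) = (a + 1)*(a + 2)*(a^2 - 10*a + 25) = (a - 5)*(a + 1)*(a + 2)*(a - 5)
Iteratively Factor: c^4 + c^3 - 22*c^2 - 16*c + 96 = (c - 4)*(c^3 + 5*c^2 - 2*c - 24) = (c - 4)*(c - 2)*(c^2 + 7*c + 12) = (c - 4)*(c - 2)*(c + 4)*(c + 3)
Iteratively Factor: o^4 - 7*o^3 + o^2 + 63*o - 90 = (o - 2)*(o^3 - 5*o^2 - 9*o + 45) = (o - 2)*(o + 3)*(o^2 - 8*o + 15) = (o - 3)*(o - 2)*(o + 3)*(o - 5)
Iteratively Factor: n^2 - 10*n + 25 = (n - 5)*(n - 5)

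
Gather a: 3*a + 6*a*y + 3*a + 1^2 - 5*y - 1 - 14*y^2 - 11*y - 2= a*(6*y + 6) - 14*y^2 - 16*y - 2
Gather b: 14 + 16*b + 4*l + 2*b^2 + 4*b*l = 2*b^2 + b*(4*l + 16) + 4*l + 14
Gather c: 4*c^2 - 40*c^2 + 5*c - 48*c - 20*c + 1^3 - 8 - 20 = -36*c^2 - 63*c - 27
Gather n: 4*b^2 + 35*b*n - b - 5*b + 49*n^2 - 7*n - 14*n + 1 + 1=4*b^2 - 6*b + 49*n^2 + n*(35*b - 21) + 2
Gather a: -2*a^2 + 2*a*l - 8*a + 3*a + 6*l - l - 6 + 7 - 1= -2*a^2 + a*(2*l - 5) + 5*l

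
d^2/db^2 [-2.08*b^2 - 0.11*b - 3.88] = -4.16000000000000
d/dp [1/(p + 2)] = -1/(p + 2)^2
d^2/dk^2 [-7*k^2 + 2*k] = -14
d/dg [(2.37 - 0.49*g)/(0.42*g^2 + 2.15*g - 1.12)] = (0.2058*g^2 - 1.9908*g - 4.5467)/(0.1764*g^4 + 1.806*g^3 + 3.6817*g^2 - 4.816*g + 1.2544)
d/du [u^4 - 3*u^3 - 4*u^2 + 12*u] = 4*u^3 - 9*u^2 - 8*u + 12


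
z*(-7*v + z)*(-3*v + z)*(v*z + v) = 21*v^3*z^2 + 21*v^3*z - 10*v^2*z^3 - 10*v^2*z^2 + v*z^4 + v*z^3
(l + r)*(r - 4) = l*r - 4*l + r^2 - 4*r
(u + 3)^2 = u^2 + 6*u + 9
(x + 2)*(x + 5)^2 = x^3 + 12*x^2 + 45*x + 50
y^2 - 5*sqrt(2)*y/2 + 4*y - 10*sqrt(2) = (y + 4)*(y - 5*sqrt(2)/2)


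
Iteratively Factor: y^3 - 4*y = (y - 2)*(y^2 + 2*y) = y*(y - 2)*(y + 2)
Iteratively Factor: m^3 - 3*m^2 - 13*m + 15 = (m + 3)*(m^2 - 6*m + 5) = (m - 5)*(m + 3)*(m - 1)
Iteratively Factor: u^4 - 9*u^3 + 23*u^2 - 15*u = (u)*(u^3 - 9*u^2 + 23*u - 15) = u*(u - 1)*(u^2 - 8*u + 15) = u*(u - 3)*(u - 1)*(u - 5)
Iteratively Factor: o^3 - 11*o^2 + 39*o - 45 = (o - 5)*(o^2 - 6*o + 9) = (o - 5)*(o - 3)*(o - 3)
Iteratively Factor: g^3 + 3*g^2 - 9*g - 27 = (g + 3)*(g^2 - 9) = (g + 3)^2*(g - 3)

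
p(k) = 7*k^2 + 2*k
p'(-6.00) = -82.00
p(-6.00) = 240.00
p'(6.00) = 86.00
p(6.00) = 264.00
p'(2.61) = 38.54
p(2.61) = 52.90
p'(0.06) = 2.84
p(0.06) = 0.15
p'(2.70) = 39.80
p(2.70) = 56.43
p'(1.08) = 17.12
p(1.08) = 10.32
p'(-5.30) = -72.20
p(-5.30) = 186.03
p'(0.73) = 12.22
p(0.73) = 5.19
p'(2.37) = 35.18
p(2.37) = 44.06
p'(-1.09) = -13.26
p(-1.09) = 6.14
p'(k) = 14*k + 2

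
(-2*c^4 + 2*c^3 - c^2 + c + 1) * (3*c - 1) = -6*c^5 + 8*c^4 - 5*c^3 + 4*c^2 + 2*c - 1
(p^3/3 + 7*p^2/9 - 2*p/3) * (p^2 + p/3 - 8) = p^5/3 + 8*p^4/9 - 83*p^3/27 - 58*p^2/9 + 16*p/3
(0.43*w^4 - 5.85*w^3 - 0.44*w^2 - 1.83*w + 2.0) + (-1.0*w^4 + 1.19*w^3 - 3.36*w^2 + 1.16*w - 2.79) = -0.57*w^4 - 4.66*w^3 - 3.8*w^2 - 0.67*w - 0.79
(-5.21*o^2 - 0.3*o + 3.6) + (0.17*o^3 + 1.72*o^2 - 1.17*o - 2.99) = 0.17*o^3 - 3.49*o^2 - 1.47*o + 0.61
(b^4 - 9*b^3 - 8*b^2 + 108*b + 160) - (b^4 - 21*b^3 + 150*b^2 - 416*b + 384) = 12*b^3 - 158*b^2 + 524*b - 224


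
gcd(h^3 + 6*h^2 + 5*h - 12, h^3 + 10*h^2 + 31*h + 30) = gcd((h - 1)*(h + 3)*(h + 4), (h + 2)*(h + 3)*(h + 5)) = h + 3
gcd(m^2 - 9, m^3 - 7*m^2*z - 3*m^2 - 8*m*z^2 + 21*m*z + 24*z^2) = m - 3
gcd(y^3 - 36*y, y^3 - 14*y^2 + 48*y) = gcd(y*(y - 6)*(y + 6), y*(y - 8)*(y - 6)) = y^2 - 6*y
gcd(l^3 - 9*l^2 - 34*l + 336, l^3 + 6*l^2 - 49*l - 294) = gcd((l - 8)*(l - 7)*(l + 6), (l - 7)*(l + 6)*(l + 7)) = l^2 - l - 42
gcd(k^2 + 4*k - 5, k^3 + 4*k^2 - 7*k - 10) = k + 5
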